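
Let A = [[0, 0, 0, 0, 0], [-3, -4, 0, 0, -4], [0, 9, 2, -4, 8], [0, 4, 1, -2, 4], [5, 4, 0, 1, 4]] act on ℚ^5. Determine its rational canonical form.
The invariant factors of A (the non-unit diagonal entries of the Smith normal form of xI - A over ℚ[x]) are x(x^2 - 2)^2, each dividing the next. The characteristic polynomial is their product, x(x^2 - 2)^2.

The rational canonical form is the block-diagonal matrix of companion matrices C(f_i):
R = [[0, 0, 0, 0, 0], [1, 0, 0, 0, -4], [0, 1, 0, 0, 0], [0, 0, 1, 0, 4], [0, 0, 0, 1, 0]].

Note the characteristic polynomial does not split into linear factors over ℚ, so A has no Jordan form over ℚ; the rational canonical form exists over any field.

R = [[0, 0, 0, 0, 0], [1, 0, 0, 0, -4], [0, 1, 0, 0, 0], [0, 0, 1, 0, 4], [0, 0, 0, 1, 0]]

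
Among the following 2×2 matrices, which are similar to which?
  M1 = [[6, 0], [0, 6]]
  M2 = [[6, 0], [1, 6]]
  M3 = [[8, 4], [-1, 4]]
Characteristic polynomials: χ_{M1} = (x - 6)^2, χ_{M2} = (x - 6)^2, χ_{M3} = (x - 6)^2.

{M1}: invariant factors x - 6, x - 6.

{M2, M3}: invariant factors (x - 6)^2.

Matrices are similar if and only if their invariant-factor lists agree; the partition into similarity classes is {M1}, {M2, M3}.

2 classes: {M1}, {M2, M3}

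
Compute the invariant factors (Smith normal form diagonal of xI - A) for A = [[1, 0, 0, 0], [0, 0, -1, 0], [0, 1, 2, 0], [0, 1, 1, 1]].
The Jordan structure of A has elementary divisors (x - 1)^2, (x - 1), (x - 1). Arranging the block sizes at each eigenvalue in decreasing order and taking row products gives the invariant factors.

Invariant factors (smallest first, each dividing the next): x - 1, x - 1, (x - 1)^2.

Check: the last factor (x - 1)^2 is the minimal polynomial, and the product (x - 1)^4 is the characteristic polynomial.

x - 1, x - 1, (x - 1)^2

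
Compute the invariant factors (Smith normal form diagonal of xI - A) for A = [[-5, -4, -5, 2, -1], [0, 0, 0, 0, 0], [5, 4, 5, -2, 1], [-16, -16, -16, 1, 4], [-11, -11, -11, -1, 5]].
The Jordan structure of A has elementary divisors x^2, x, (x - 3)^2. Arranging the block sizes at each eigenvalue in decreasing order and taking row products gives the invariant factors.

Invariant factors (smallest first, each dividing the next): x, x^2(x - 3)^2.

Check: the last factor x^2(x - 3)^2 is the minimal polynomial, and the product x^3(x - 3)^2 is the characteristic polynomial.

x, x^2(x - 3)^2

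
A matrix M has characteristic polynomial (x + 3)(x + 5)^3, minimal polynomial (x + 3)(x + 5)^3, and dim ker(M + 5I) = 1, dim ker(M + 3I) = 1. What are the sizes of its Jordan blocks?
λ = -5: algebraic multiplicity 3 (exponent in χ_M), largest block size 3 (exponent in m_M), 1 block (geometric multiplicity). This forces block sizes [3].
λ = -3: algebraic multiplicity 1 (exponent in χ_M), largest block size 1 (exponent in m_M), 1 block (geometric multiplicity). This forces block sizes [1].

Jordan blocks: (-5, 3), (-3, 1)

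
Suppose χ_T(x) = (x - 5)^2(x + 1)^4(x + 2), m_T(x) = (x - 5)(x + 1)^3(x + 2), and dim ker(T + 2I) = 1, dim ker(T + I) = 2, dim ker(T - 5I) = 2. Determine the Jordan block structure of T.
λ = -2: algebraic multiplicity 1 (exponent in χ_T), largest block size 1 (exponent in m_T), 1 block (geometric multiplicity). This forces block sizes [1].
λ = -1: algebraic multiplicity 4 (exponent in χ_T), largest block size 3 (exponent in m_T), 2 blocks (geometric multiplicity). These force block sizes [3, 1].
λ = 5: algebraic multiplicity 2 (exponent in χ_T), largest block size 1 (exponent in m_T), 2 blocks (geometric multiplicity). These force block sizes [1, 1].

Jordan blocks: (-2, 1), (-1, 3), (-1, 1), (5, 1), (5, 1)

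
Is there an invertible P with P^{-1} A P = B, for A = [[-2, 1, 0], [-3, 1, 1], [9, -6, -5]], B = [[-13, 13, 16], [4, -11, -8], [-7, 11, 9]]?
trace(A) = -6 but trace(B) = -15. The trace is a similarity invariant, so A and B are not similar.

No.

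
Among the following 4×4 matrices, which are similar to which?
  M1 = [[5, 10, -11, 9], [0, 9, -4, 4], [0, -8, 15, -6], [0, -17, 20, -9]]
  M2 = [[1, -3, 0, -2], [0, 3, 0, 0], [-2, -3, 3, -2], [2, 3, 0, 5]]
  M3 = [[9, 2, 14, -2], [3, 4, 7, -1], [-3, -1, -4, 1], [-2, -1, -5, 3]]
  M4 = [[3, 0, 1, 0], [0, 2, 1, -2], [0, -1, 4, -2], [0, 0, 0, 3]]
3 classes: {M1}, {M2}, {M3, M4}

Characteristic polynomials: χ_{M1} = (x - 5)^4, χ_{M2} = (x - 3)^4, χ_{M3} = (x - 3)^4, χ_{M4} = (x - 3)^4.

{M1}: invariant factors x - 5, (x - 5)^3.

{M2}: invariant factors x - 3, x - 3, (x - 3)^2.

{M3, M4}: invariant factors x - 3, (x - 3)^3.

Matrices are similar if and only if their invariant-factor lists agree; the partition into similarity classes is {M1}, {M2}, {M3, M4}.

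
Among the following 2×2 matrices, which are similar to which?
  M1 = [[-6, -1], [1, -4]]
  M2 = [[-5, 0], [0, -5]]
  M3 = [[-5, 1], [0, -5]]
2 classes: {M1, M3}, {M2}

Characteristic polynomials: χ_{M1} = (x + 5)^2, χ_{M2} = (x + 5)^2, χ_{M3} = (x + 5)^2.

{M1, M3}: invariant factors (x + 5)^2.

{M2}: invariant factors x + 5, x + 5.

Matrices are similar if and only if their invariant-factor lists agree; the partition into similarity classes is {M1, M3}, {M2}.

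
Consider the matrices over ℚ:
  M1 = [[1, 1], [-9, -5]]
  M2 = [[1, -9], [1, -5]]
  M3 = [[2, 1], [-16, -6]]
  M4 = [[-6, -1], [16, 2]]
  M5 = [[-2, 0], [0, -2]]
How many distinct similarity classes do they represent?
Characteristic polynomials: χ_{M1} = (x + 2)^2, χ_{M2} = (x + 2)^2, χ_{M3} = (x + 2)^2, χ_{M4} = (x + 2)^2, χ_{M5} = (x + 2)^2.

{M1, M2, M3, M4}: invariant factors (x + 2)^2.

{M5}: invariant factors x + 2, x + 2.

Matrices are similar if and only if their invariant-factor lists agree; the partition into similarity classes is {M1, M2, M3, M4}, {M5}.

2 classes: {M1, M2, M3, M4}, {M5}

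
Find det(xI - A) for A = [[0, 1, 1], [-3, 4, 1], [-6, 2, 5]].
χ_A(x) = (x - 3)^3

xI - A = [[x, -1, -1], [3, x - 4, -1], [6, -2, x - 5]].

Expanding det(xI - A) along the first row:
det(xI - A) = + (x)·det([[x - 4, -1], [-2, x - 5]]) - (-1)·det([[3, -1], [6, x - 5]]) + (-1)·det([[3, x - 4], [6, -2]]).

Evaluating gives χ_A(x) = x^3 - 9x^2 + 27x - 27 = (x - 3)^3.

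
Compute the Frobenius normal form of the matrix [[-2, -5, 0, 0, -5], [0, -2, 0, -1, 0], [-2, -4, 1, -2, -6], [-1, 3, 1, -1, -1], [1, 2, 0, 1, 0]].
The invariant factors of A (the non-unit diagonal entries of the Smith normal form of xI - A over ℚ[x]) are x^2 + 2x + 5, x(x^2 + 2x + 5), each dividing the next. The characteristic polynomial is their product, x(x^2 + 2x + 5)^2.

The rational canonical form is the block-diagonal matrix of companion matrices C(f_i):
R = [[0, -5, 0, 0, 0], [1, -2, 0, 0, 0], [0, 0, 0, 0, 0], [0, 0, 1, 0, -5], [0, 0, 0, 1, -2]].

Note the characteristic polynomial does not split into linear factors over ℚ, so A has no Jordan form over ℚ; the rational canonical form exists over any field.

R = [[0, -5, 0, 0, 0], [1, -2, 0, 0, 0], [0, 0, 0, 0, 0], [0, 0, 1, 0, -5], [0, 0, 0, 1, -2]]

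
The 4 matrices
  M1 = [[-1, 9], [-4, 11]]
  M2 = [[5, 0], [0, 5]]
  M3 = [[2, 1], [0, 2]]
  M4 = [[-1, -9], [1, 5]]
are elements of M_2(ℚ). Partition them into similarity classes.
3 classes: {M1}, {M2}, {M3, M4}

Characteristic polynomials: χ_{M1} = (x - 5)^2, χ_{M2} = (x - 5)^2, χ_{M3} = (x - 2)^2, χ_{M4} = (x - 2)^2.

{M1}: invariant factors (x - 5)^2.

{M2}: invariant factors x - 5, x - 5.

{M3, M4}: invariant factors (x - 2)^2.

Matrices are similar if and only if their invariant-factor lists agree; the partition into similarity classes is {M1}, {M2}, {M3, M4}.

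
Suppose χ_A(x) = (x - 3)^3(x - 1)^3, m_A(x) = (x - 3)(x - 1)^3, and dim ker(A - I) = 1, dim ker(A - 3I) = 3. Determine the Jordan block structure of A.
λ = 1: algebraic multiplicity 3 (exponent in χ_A), largest block size 3 (exponent in m_A), 1 block (geometric multiplicity). This forces block sizes [3].
λ = 3: algebraic multiplicity 3 (exponent in χ_A), largest block size 1 (exponent in m_A), 3 blocks (geometric multiplicity). These force block sizes [1, 1, 1].

Jordan blocks: (1, 3), (3, 1), (3, 1), (3, 1)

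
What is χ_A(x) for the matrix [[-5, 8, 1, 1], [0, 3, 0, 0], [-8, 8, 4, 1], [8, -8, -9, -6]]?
χ_A(x) = (x - 3)^2(x + 5)^2

xI - A = [[x + 5, -8, -1, -1], [0, x - 3, 0, 0], [8, -8, x - 4, -1], [-8, 8, 9, x + 6]].

Expanding det(xI - A) along the first row:
det(xI - A) = + (x + 5)·det([[x - 3, 0, 0], [-8, x - 4, -1], [8, 9, x + 6]]) - (-8)·det([[0, 0, 0], [8, x - 4, -1], [-8, 9, x + 6]]) + (-1)·det([[0, x - 3, 0], [8, -8, -1], [-8, 8, x + 6]]) - (-1)·det([[0, x - 3, 0], [8, -8, x - 4], [-8, 8, 9]]).

Evaluating gives χ_A(x) = x^4 + 4x^3 - 26x^2 - 60x + 225 = (x - 3)^2(x + 5)^2.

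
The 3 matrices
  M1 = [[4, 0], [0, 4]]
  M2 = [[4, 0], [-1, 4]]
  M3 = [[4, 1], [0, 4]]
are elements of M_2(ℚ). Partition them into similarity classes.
2 classes: {M1}, {M2, M3}

Characteristic polynomials: χ_{M1} = (x - 4)^2, χ_{M2} = (x - 4)^2, χ_{M3} = (x - 4)^2.

{M1}: invariant factors x - 4, x - 4.

{M2, M3}: invariant factors (x - 4)^2.

Matrices are similar if and only if their invariant-factor lists agree; the partition into similarity classes is {M1}, {M2, M3}.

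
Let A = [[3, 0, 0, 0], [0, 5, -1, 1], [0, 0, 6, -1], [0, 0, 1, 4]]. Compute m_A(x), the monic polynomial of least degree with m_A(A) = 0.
m_A(x) = (x - 5)^2(x - 3)

The characteristic polynomial factors as (x - 5)^3(x - 3). The minimal polynomial is ∏(x - λ)^{k_λ} where k_λ is the size of the largest Jordan block at λ.

For λ = 3: rank(A - 3I) = 3, and the largest Jordan block has size 1 (the smallest k with rank((A - 3I)^k) = rank((A - 3I)^(k+1))).
For λ = 5: rank(A - 5I) = 2, and the largest Jordan block has size 2 (the smallest k with rank((A - 5I)^k) = rank((A - 5I)^(k+1))).

So m_A(x) = (x - 5)^2(x - 3).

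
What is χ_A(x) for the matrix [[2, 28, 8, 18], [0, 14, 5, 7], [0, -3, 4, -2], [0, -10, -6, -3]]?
xI - A = [[x - 2, -28, -8, -18], [0, x - 14, -5, -7], [0, 3, x - 4, 2], [0, 10, 6, x + 3]].

Expanding det(xI - A) along the first row:
det(xI - A) = + (x - 2)·det([[x - 14, -5, -7], [3, x - 4, 2], [10, 6, x + 3]]) - (-28)·det([[0, -5, -7], [0, x - 4, 2], [0, 6, x + 3]]) + (-8)·det([[0, x - 14, -7], [0, 3, 2], [0, 10, x + 3]]) - (-18)·det([[0, x - 14, -5], [0, 3, x - 4], [0, 10, 6]]).

Evaluating gives χ_A(x) = x^4 - 17x^3 + 105x^2 - 275x + 250 = (x - 5)^3(x - 2).

χ_A(x) = (x - 5)^3(x - 2)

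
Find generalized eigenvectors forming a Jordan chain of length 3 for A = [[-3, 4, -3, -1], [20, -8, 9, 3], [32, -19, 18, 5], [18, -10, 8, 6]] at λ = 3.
We seek v_1 ∈ ker((A - 3I)^3) \ ker((A - 3I)^2), then set v_{i+1} = (A - 3I) v_i.

One such chain is v_1 = [[-1, 1, 4, 0]]^T, v_2 = [[-2, 5, 9, 4]]^T, v_3 = [[1, -2, -4, -2]]^T. Check: (A - 3I) v_3 = [[0, 0, 0, 0]]^T = 0.

v_1 = [[-1, 1, 4, 0]]^T, v_2 = [[-2, 5, 9, 4]]^T, v_3 = [[1, -2, -4, -2]]^T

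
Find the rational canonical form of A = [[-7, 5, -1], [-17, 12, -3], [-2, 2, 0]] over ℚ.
The invariant factors of A (the non-unit diagonal entries of the Smith normal form of xI - A over ℚ[x]) are (x - 2)(x^2 - 3x - 1), each dividing the next. The characteristic polynomial is their product, (x - 2)(x^2 - 3x - 1).

The rational canonical form is the block-diagonal matrix of companion matrices C(f_i):
R = [[0, 0, -2], [1, 0, -5], [0, 1, 5]].

Note the characteristic polynomial does not split into linear factors over ℚ, so A has no Jordan form over ℚ; the rational canonical form exists over any field.

R = [[0, 0, -2], [1, 0, -5], [0, 1, 5]]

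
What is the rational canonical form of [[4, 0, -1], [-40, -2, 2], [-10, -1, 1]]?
The invariant factors of A (the non-unit diagonal entries of the Smith normal form of xI - A over ℚ[x]) are (x - 5)(x^2 + 2x - 4), each dividing the next. The characteristic polynomial is their product, (x - 5)(x^2 + 2x - 4).

The rational canonical form is the block-diagonal matrix of companion matrices C(f_i):
R = [[0, 0, -20], [1, 0, 14], [0, 1, 3]].

Note the characteristic polynomial does not split into linear factors over ℚ, so A has no Jordan form over ℚ; the rational canonical form exists over any field.

R = [[0, 0, -20], [1, 0, 14], [0, 1, 3]]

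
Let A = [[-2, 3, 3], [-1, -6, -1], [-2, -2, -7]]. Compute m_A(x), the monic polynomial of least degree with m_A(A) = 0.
m_A(x) = (x + 5)^2

The characteristic polynomial factors as (x + 5)^3. The minimal polynomial is ∏(x - λ)^{k_λ} where k_λ is the size of the largest Jordan block at λ.

For λ = -5: rank(A + 5I) = 1, and the largest Jordan block has size 2 (the smallest k with rank((A + 5I)^k) = rank((A + 5I)^(k+1))).

So m_A(x) = (x + 5)^2.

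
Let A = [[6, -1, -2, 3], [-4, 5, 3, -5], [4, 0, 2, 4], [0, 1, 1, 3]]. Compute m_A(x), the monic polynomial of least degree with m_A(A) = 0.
m_A(x) = (x - 4)^2

The characteristic polynomial factors as (x - 4)^4. The minimal polynomial is ∏(x - λ)^{k_λ} where k_λ is the size of the largest Jordan block at λ.

For λ = 4: rank(A - 4I) = 2, and the largest Jordan block has size 2 (the smallest k with rank((A - 4I)^k) = rank((A - 4I)^(k+1))).

So m_A(x) = (x - 4)^2.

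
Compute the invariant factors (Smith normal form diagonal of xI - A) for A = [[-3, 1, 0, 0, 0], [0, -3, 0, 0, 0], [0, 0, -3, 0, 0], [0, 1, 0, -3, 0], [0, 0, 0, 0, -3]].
The Jordan structure of A has elementary divisors (x + 3)^2, (x + 3), (x + 3), (x + 3). Arranging the block sizes at each eigenvalue in decreasing order and taking row products gives the invariant factors.

Invariant factors (smallest first, each dividing the next): x + 3, x + 3, x + 3, (x + 3)^2.

Check: the last factor (x + 3)^2 is the minimal polynomial, and the product (x + 3)^5 is the characteristic polynomial.

x + 3, x + 3, x + 3, (x + 3)^2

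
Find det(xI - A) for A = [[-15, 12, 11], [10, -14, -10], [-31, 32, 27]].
xI - A = [[x + 15, -12, -11], [-10, x + 14, 10], [31, -32, x - 27]].

Expanding det(xI - A) along the first row:
det(xI - A) = + (x + 15)·det([[x + 14, 10], [-32, x - 27]]) - (-12)·det([[-10, 10], [31, x - 27]]) + (-11)·det([[-10, x + 14], [31, -32]]).

Evaluating gives χ_A(x) = x^3 + 2x^2 - 32x - 96 = (x - 6)(x + 4)^2.

χ_A(x) = (x - 6)(x + 4)^2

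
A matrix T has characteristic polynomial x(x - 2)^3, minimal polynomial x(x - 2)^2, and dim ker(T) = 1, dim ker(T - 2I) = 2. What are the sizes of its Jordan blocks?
Jordan blocks: (0, 1), (2, 2), (2, 1)

λ = 0: algebraic multiplicity 1 (exponent in χ_T), largest block size 1 (exponent in m_T), 1 block (geometric multiplicity). This forces block sizes [1].
λ = 2: algebraic multiplicity 3 (exponent in χ_T), largest block size 2 (exponent in m_T), 2 blocks (geometric multiplicity). These force block sizes [2, 1].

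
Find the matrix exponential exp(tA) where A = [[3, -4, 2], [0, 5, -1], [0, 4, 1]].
e^{tA} = [[e^{3*t}, -4*t*e^{3*t}, 2*t*e^{3*t}], [0, (2*t + 1)*e^{3*t}, -t*e^{3*t}], [0, 4*t*e^{3*t}, (1 - 2*t)*e^{3*t}]]

A has Jordan form J = [[3, 1, 0], [0, 3, 0], [0, 0, 3]] with A = PJP^{-1}, so e^{tA} = P e^{tJ} P^{-1}.

For a Jordan block J_k(λ), e^{tJ_k(λ)} = e^{λt} · (I + tN + t^2 N^2/2! + ... + t^{k-1} N^{k-1}/(k-1)!) where N is the nilpotent superdiagonal part.

Assembling the blocks and conjugating back gives the entries of e^{tA} as shown above.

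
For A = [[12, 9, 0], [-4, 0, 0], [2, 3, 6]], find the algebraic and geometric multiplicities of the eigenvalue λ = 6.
algebraic multiplicity 3, geometric multiplicity 2

The characteristic polynomial is (x - 6)^3, so the factor x - 6 appears with exponent 3: the algebraic multiplicity is 3.

rank(A - 6I) = 1, so the eigenspace has dimension 3 - 1 = 2: the geometric multiplicity is 2.

Since 2 < 3, A is not diagonalizable.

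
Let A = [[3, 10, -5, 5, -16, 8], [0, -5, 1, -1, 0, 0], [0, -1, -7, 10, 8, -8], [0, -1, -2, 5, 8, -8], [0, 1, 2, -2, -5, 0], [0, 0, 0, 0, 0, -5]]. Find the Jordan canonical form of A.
J = [[-5, 1, 0, 0, 0, 0], [0, -5, 1, 0, 0, 0], [0, 0, -5, 0, 0, 0], [0, 0, 0, -5, 0, 0], [0, 0, 0, 0, 3, 0], [0, 0, 0, 0, 0, 3]]

The characteristic polynomial is det(xI - A) = (x - 3)^2(x + 5)^4, so the eigenvalues are -5 (algebraic multiplicity 4), 3 (algebraic multiplicity 2).

For λ = -5: rank(A + 5I) = 4, rank((A + 5I)^2) = 3, rank((A + 5I)^3) = 2. The eigenspace has dimension 6 - 4 = 2, so there are 2 Jordan blocks; the rank sequence gives block sizes [3, 1].

For λ = 3: rank(A - 3I) = 4. The eigenspace has dimension 6 - 4 = 2, so there are 2 Jordan blocks; the rank sequence gives block sizes [1, 1].

Assembling the blocks gives the Jordan form J above.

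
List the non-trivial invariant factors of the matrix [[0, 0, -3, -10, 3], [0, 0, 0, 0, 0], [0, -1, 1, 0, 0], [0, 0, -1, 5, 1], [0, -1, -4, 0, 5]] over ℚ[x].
x, x(x - 5)^2(x - 1)

The Jordan structure of A has elementary divisors x, x, (x - 1), (x - 5)^2. Arranging the block sizes at each eigenvalue in decreasing order and taking row products gives the invariant factors.

Invariant factors (smallest first, each dividing the next): x, x(x - 5)^2(x - 1).

Check: the last factor x(x - 5)^2(x - 1) is the minimal polynomial, and the product x^2(x - 5)^2(x - 1) is the characteristic polynomial.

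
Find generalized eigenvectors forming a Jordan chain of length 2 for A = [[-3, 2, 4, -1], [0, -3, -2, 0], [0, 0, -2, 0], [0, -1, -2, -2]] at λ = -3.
We seek v_1 ∈ ker((A + 3I)^2) \ ker(A + 3I), then set v_{i+1} = (A + 3I) v_i.

One such chain is v_1 = [[-2, 1, 0, 1]]^T, v_2 = [[1, 0, 0, 0]]^T. Check: (A + 3I) v_2 = [[0, 0, 0, 0]]^T = 0.

v_1 = [[-2, 1, 0, 1]]^T, v_2 = [[1, 0, 0, 0]]^T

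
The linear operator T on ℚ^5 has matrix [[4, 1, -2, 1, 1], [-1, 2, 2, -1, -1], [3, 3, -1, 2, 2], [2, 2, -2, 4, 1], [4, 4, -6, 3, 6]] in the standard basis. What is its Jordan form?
J = [[3, 1, 0, 0, 0], [0, 3, 0, 0, 0], [0, 0, 3, 1, 0], [0, 0, 0, 3, 0], [0, 0, 0, 0, 3]]

The characteristic polynomial is det(xI - A) = (x - 3)^5, so the eigenvalues are 3 (algebraic multiplicity 5).

For λ = 3: rank(A - 3I) = 2, rank((A - 3I)^2) = 0. The eigenspace has dimension 5 - 2 = 3, so there are 3 Jordan blocks; the rank sequence gives block sizes [2, 2, 1].

Assembling the blocks gives the Jordan form J above.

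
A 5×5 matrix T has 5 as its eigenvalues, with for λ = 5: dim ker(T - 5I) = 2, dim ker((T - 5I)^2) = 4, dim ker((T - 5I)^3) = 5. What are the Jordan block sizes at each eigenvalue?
λ = 5: successive nullity increments [2, 2, 1] count blocks of size ≥ k; block sizes are [3, 2].

Jordan blocks: (5, 3), (5, 2)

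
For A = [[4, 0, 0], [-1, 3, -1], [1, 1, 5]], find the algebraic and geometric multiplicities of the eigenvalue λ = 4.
algebraic multiplicity 3, geometric multiplicity 2

The characteristic polynomial is (x - 4)^3, so the factor x - 4 appears with exponent 3: the algebraic multiplicity is 3.

rank(A - 4I) = 1, so the eigenspace has dimension 3 - 1 = 2: the geometric multiplicity is 2.

Since 2 < 3, A is not diagonalizable.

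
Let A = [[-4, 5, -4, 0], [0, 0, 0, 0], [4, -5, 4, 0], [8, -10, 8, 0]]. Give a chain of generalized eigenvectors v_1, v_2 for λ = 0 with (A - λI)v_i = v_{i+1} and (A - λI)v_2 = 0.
v_1 = [[0, 1, 1, 0]]^T, v_2 = [[1, 0, -1, -2]]^T

We seek v_1 ∈ ker(A^2) \ ker(A), then set v_{i+1} = A v_i.

One such chain is v_1 = [[0, 1, 1, 0]]^T, v_2 = [[1, 0, -1, -2]]^T. Check: A v_2 = [[0, 0, 0, 0]]^T = 0.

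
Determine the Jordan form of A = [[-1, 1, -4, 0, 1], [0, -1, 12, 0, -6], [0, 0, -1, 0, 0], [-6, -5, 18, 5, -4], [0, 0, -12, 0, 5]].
J = [[-1, 1, 0, 0, 0], [0, -1, 0, 0, 0], [0, 0, -1, 0, 0], [0, 0, 0, 5, 1], [0, 0, 0, 0, 5]]

The characteristic polynomial is det(xI - A) = (x - 5)^2(x + 1)^3, so the eigenvalues are -1 (algebraic multiplicity 3), 5 (algebraic multiplicity 2).

For λ = -1: rank(A + I) = 3, rank((A + I)^2) = 2. The eigenspace has dimension 5 - 3 = 2, so there are 2 Jordan blocks; the rank sequence gives block sizes [2, 1].

For λ = 5: rank(A - 5I) = 4, rank((A - 5I)^2) = 3. The eigenspace has dimension 5 - 4 = 1, so there is 1 Jordan block; the rank sequence gives block sizes [2].

Assembling the blocks gives the Jordan form J above.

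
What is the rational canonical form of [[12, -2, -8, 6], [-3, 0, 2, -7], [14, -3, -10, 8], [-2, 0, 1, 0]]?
The invariant factors of A (the non-unit diagonal entries of the Smith normal form of xI - A over ℚ[x]) are (x - 2)(x^3 - 4x - 1), each dividing the next. The characteristic polynomial is their product, (x - 2)(x^3 - 4x - 1).

The rational canonical form is the block-diagonal matrix of companion matrices C(f_i):
R = [[0, 0, 0, -2], [1, 0, 0, -7], [0, 1, 0, 4], [0, 0, 1, 2]].

Note the characteristic polynomial does not split into linear factors over ℚ, so A has no Jordan form over ℚ; the rational canonical form exists over any field.

R = [[0, 0, 0, -2], [1, 0, 0, -7], [0, 1, 0, 4], [0, 0, 1, 2]]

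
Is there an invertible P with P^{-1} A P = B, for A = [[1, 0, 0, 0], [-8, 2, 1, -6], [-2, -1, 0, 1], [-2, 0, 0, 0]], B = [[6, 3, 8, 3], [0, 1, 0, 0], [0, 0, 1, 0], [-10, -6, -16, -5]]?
Both have characteristic polynomial x(x - 1)^3, but the minimal polynomial of A is x(x - 1)^2 while the minimal polynomial of B is x(x - 1). The minimal polynomial is a similarity invariant, so A and B are not similar.

No.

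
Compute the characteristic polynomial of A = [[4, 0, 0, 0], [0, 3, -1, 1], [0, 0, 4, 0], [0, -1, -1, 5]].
χ_A(x) = (x - 4)^4

xI - A = [[x - 4, 0, 0, 0], [0, x - 3, 1, -1], [0, 0, x - 4, 0], [0, 1, 1, x - 5]].

Expanding det(xI - A) along the first row:
det(xI - A) = + (x - 4)·det([[x - 3, 1, -1], [0, x - 4, 0], [1, 1, x - 5]]) - (0)·det([[0, 1, -1], [0, x - 4, 0], [0, 1, x - 5]]) + (0)·det([[0, x - 3, -1], [0, 0, 0], [0, 1, x - 5]]) - (0)·det([[0, x - 3, 1], [0, 0, x - 4], [0, 1, 1]]).

Evaluating gives χ_A(x) = x^4 - 16x^3 + 96x^2 - 256x + 256 = (x - 4)^4.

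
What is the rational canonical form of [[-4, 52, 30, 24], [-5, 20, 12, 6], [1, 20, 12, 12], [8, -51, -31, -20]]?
The invariant factors of A (the non-unit diagonal entries of the Smith normal form of xI - A over ℚ[x]) are x^2 - 4x + 6, x^2 - 4x + 6, each dividing the next. The characteristic polynomial is their product, (x^2 - 4x + 6)^2.

The rational canonical form is the block-diagonal matrix of companion matrices C(f_i):
R = [[0, -6, 0, 0], [1, 4, 0, 0], [0, 0, 0, -6], [0, 0, 1, 4]].

Note the characteristic polynomial does not split into linear factors over ℚ, so A has no Jordan form over ℚ; the rational canonical form exists over any field.

R = [[0, -6, 0, 0], [1, 4, 0, 0], [0, 0, 0, -6], [0, 0, 1, 4]]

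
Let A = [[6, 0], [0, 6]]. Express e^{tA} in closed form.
A has Jordan form J = [[6, 0], [0, 6]] with A = PJP^{-1}, so e^{tA} = P e^{tJ} P^{-1}.

For a Jordan block J_k(λ), e^{tJ_k(λ)} = e^{λt} · (I + tN + t^2 N^2/2! + ... + t^{k-1} N^{k-1}/(k-1)!) where N is the nilpotent superdiagonal part.

Assembling the blocks and conjugating back gives the entries of e^{tA} as shown above.

e^{tA} = [[e^{6*t}, 0], [0, e^{6*t}]]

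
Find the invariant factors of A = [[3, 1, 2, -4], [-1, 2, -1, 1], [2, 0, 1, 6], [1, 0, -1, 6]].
x - 3, (x - 3)^3

The Jordan structure of A has elementary divisors (x - 3)^3, (x - 3). Arranging the block sizes at each eigenvalue in decreasing order and taking row products gives the invariant factors.

Invariant factors (smallest first, each dividing the next): x - 3, (x - 3)^3.

Check: the last factor (x - 3)^3 is the minimal polynomial, and the product (x - 3)^4 is the characteristic polynomial.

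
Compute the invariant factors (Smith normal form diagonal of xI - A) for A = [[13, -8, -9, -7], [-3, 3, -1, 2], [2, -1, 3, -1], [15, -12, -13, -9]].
The Jordan structure of A has elementary divisors x^2, (x - 5)^2. Arranging the block sizes at each eigenvalue in decreasing order and taking row products gives the invariant factors.

Invariant factors (smallest first, each dividing the next): x^2(x - 5)^2.

Check: the last factor x^2(x - 5)^2 is the minimal polynomial, and the product x^2(x - 5)^2 is the characteristic polynomial.

x^2(x - 5)^2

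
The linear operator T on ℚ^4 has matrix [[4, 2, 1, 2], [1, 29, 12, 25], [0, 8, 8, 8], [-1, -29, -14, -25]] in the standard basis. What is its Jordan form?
The characteristic polynomial is det(xI - A) = (x - 4)^4, so the eigenvalues are 4 (algebraic multiplicity 4).

For λ = 4: rank(A - 4I) = 2, rank((A - 4I)^2) = 1, rank((A - 4I)^3) = 0. The eigenspace has dimension 4 - 2 = 2, so there are 2 Jordan blocks; the rank sequence gives block sizes [3, 1].

Assembling the blocks gives the Jordan form J above.

J = [[4, 1, 0, 0], [0, 4, 1, 0], [0, 0, 4, 0], [0, 0, 0, 4]]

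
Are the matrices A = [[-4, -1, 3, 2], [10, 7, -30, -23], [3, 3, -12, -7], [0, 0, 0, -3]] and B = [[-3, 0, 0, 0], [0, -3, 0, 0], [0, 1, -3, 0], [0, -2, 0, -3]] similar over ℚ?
No.

Both have characteristic polynomial (x + 3)^4 and minimal polynomial (x + 3)^2. But rank(A + 3I) = 2 for A while rank(B + 3I) = 1 for B, so the number of Jordan blocks at λ = -3 differs. A and B are not similar.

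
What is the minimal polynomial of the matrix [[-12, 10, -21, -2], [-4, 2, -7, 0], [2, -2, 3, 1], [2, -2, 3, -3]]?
m_A(x) = (x + 2)^3(x + 4)

The characteristic polynomial factors as (x + 2)^3(x + 4). The minimal polynomial is ∏(x - λ)^{k_λ} where k_λ is the size of the largest Jordan block at λ.

For λ = -4: rank(A + 4I) = 3, and the largest Jordan block has size 1 (the smallest k with rank((A + 4I)^k) = rank((A + 4I)^(k+1))).
For λ = -2: rank(A + 2I) = 3, and the largest Jordan block has size 3 (the smallest k with rank((A + 2I)^k) = rank((A + 2I)^(k+1))).

So m_A(x) = (x + 2)^3(x + 4).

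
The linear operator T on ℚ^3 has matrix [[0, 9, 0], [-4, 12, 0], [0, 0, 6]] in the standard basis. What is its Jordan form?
J = [[6, 1, 0], [0, 6, 0], [0, 0, 6]]

The characteristic polynomial is det(xI - A) = (x - 6)^3, so the eigenvalues are 6 (algebraic multiplicity 3).

For λ = 6: rank(A - 6I) = 1, rank((A - 6I)^2) = 0. The eigenspace has dimension 3 - 1 = 2, so there are 2 Jordan blocks; the rank sequence gives block sizes [2, 1].

Assembling the blocks gives the Jordan form J above.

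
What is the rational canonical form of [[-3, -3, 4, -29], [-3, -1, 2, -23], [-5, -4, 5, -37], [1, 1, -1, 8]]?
R = [[0, 0, 0, -10], [1, 0, 0, 27], [0, 1, 0, -25], [0, 0, 1, 9]]

The invariant factors of A (the non-unit diagonal entries of the Smith normal form of xI - A over ℚ[x]) are (x - 5)(x - 2)(x - 1)^2, each dividing the next. The characteristic polynomial is their product, (x - 5)(x - 2)(x - 1)^2.

The rational canonical form is the block-diagonal matrix of companion matrices C(f_i):
R = [[0, 0, 0, -10], [1, 0, 0, 27], [0, 1, 0, -25], [0, 0, 1, 9]].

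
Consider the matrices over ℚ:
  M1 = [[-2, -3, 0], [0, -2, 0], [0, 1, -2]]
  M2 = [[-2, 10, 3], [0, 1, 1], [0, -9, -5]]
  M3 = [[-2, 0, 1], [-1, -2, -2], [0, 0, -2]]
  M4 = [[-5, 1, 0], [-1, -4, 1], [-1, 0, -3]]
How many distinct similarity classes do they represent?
3 classes: {M1}, {M2, M3}, {M4}

Characteristic polynomials: χ_{M1} = (x + 2)^3, χ_{M2} = (x + 2)^3, χ_{M3} = (x + 2)^3, χ_{M4} = (x + 4)^3.

{M1}: invariant factors x + 2, (x + 2)^2.

{M2, M3}: invariant factors (x + 2)^3.

{M4}: invariant factors (x + 4)^3.

Matrices are similar if and only if their invariant-factor lists agree; the partition into similarity classes is {M1}, {M2, M3}, {M4}.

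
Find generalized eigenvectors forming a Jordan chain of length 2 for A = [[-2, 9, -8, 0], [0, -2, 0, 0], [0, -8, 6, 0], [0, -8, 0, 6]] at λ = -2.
We seek v_1 ∈ ker((A + 2I)^2) \ ker(A + 2I), then set v_{i+1} = (A + 2I) v_i.

One such chain is v_1 = [[0, 1, 1, 1]]^T, v_2 = [[1, 0, 0, 0]]^T. Check: (A + 2I) v_2 = [[0, 0, 0, 0]]^T = 0.

v_1 = [[0, 1, 1, 1]]^T, v_2 = [[1, 0, 0, 0]]^T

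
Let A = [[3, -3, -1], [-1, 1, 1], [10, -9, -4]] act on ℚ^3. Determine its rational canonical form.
The invariant factors of A (the non-unit diagonal entries of the Smith normal form of xI - A over ℚ[x]) are x^3 + 3x + 2, each dividing the next. The characteristic polynomial is their product, x^3 + 3x + 2.

The rational canonical form is the block-diagonal matrix of companion matrices C(f_i):
R = [[0, 0, -2], [1, 0, -3], [0, 1, 0]].

Note the characteristic polynomial does not split into linear factors over ℚ, so A has no Jordan form over ℚ; the rational canonical form exists over any field.

R = [[0, 0, -2], [1, 0, -3], [0, 1, 0]]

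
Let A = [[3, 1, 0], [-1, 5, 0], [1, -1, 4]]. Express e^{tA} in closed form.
e^{tA} = [[(1 - t)*e^{4*t}, t*e^{4*t}, 0], [-t*e^{4*t}, (t + 1)*e^{4*t}, 0], [t*e^{4*t}, -t*e^{4*t}, e^{4*t}]]

A has Jordan form J = [[4, 1, 0], [0, 4, 0], [0, 0, 4]] with A = PJP^{-1}, so e^{tA} = P e^{tJ} P^{-1}.

For a Jordan block J_k(λ), e^{tJ_k(λ)} = e^{λt} · (I + tN + t^2 N^2/2! + ... + t^{k-1} N^{k-1}/(k-1)!) where N is the nilpotent superdiagonal part.

Assembling the blocks and conjugating back gives the entries of e^{tA} as shown above.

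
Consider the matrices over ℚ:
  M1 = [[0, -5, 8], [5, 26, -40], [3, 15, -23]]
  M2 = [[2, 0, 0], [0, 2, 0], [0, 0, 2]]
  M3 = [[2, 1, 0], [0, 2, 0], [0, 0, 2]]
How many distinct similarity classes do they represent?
3 classes: {M1}, {M2}, {M3}

Characteristic polynomials: χ_{M1} = (x - 1)^3, χ_{M2} = (x - 2)^3, χ_{M3} = (x - 2)^3.

{M1}: invariant factors x - 1, (x - 1)^2.

{M2}: invariant factors x - 2, x - 2, x - 2.

{M3}: invariant factors x - 2, (x - 2)^2.

Matrices are similar if and only if their invariant-factor lists agree; the partition into similarity classes is {M1}, {M2}, {M3}.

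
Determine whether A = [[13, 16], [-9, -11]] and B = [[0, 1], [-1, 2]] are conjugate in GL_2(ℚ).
Yes.

Two matrices over a field are similar if and only if they have the same invariant factors.

Both A and B have characteristic polynomial (x - 1)^2 and minimal polynomial (x - 1)^2. Computing further, both have invariant factors (x - 1)^2. Hence A and B are similar.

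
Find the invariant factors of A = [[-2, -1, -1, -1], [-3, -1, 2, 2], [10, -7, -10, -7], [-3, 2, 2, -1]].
The Jordan structure of A has elementary divisors (x + 4)^2, (x + 3), (x + 3). Arranging the block sizes at each eigenvalue in decreasing order and taking row products gives the invariant factors.

Invariant factors (smallest first, each dividing the next): x + 3, (x + 3)(x + 4)^2.

Check: the last factor (x + 3)(x + 4)^2 is the minimal polynomial, and the product (x + 3)^2(x + 4)^2 is the characteristic polynomial.

x + 3, (x + 3)(x + 4)^2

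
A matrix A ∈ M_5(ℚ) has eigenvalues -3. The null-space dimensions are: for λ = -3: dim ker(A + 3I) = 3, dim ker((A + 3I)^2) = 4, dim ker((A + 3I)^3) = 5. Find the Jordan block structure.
Jordan blocks: (-3, 3), (-3, 1), (-3, 1)

λ = -3: successive nullity increments [3, 1, 1] count blocks of size ≥ k; block sizes are [3, 1, 1].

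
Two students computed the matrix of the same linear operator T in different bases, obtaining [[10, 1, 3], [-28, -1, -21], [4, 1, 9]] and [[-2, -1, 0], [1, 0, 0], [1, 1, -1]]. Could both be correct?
No.

trace(A) = 18 but trace(B) = -3. The trace is a similarity invariant, so A and B are not similar.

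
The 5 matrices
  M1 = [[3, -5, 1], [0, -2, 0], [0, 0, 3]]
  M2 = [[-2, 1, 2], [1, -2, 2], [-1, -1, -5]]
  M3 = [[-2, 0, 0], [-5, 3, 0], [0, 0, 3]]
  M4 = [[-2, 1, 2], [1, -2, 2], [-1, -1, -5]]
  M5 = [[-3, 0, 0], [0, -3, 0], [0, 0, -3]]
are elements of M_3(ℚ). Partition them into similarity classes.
Characteristic polynomials: χ_{M1} = (x - 3)^2(x + 2), χ_{M2} = (x + 3)^3, χ_{M3} = (x - 3)^2(x + 2), χ_{M4} = (x + 3)^3, χ_{M5} = (x + 3)^3.

{M1}: invariant factors (x - 3)^2(x + 2).

{M2, M4}: invariant factors x + 3, (x + 3)^2.

{M3}: invariant factors x - 3, (x - 3)(x + 2).

{M5}: invariant factors x + 3, x + 3, x + 3.

Matrices are similar if and only if their invariant-factor lists agree; the partition into similarity classes is {M1}, {M2, M4}, {M3}, {M5}.

4 classes: {M1}, {M2, M4}, {M3}, {M5}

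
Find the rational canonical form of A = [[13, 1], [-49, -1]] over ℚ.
R = [[0, -36], [1, 12]]

The invariant factors of A (the non-unit diagonal entries of the Smith normal form of xI - A over ℚ[x]) are (x - 6)^2, each dividing the next. The characteristic polynomial is their product, (x - 6)^2.

The rational canonical form is the block-diagonal matrix of companion matrices C(f_i):
R = [[0, -36], [1, 12]].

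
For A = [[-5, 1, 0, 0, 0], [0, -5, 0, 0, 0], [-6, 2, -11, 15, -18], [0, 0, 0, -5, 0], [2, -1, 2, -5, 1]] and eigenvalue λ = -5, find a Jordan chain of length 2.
We seek v_1 ∈ ker((A + 5I)^2) \ ker(A + 5I), then set v_{i+1} = (A + 5I) v_i.

One such chain is v_1 = [[0, 1, 0, 0, 0]]^T, v_2 = [[1, 0, 2, 0, -1]]^T. Check: (A + 5I) v_2 = [[0, 0, 0, 0, 0]]^T = 0.

v_1 = [[0, 1, 0, 0, 0]]^T, v_2 = [[1, 0, 2, 0, -1]]^T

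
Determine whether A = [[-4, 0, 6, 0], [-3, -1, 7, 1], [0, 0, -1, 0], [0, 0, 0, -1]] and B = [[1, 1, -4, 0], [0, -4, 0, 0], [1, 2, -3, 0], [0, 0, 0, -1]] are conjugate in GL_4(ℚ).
Two matrices over a field are similar if and only if they have the same invariant factors.

Both A and B have characteristic polynomial (x + 1)^3(x + 4) and minimal polynomial (x + 1)^2(x + 4). Computing further, both have invariant factors x + 1, (x + 1)^2(x + 4). Hence A and B are similar.

Yes.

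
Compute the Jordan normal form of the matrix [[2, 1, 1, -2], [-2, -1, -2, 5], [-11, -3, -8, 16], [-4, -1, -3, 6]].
J = [[-1, 0, 0, 0], [0, 0, 1, 0], [0, 0, 0, 1], [0, 0, 0, 0]]

The characteristic polynomial is det(xI - A) = x^3(x + 1), so the eigenvalues are -1 (algebraic multiplicity 1), 0 (algebraic multiplicity 3).

For λ = -1: algebraic multiplicity 1 gives one 1×1 block.

For λ = 0: rank(A) = 3, rank(A^2) = 2, rank(A^3) = 1. The eigenspace has dimension 4 - 3 = 1, so there is 1 Jordan block; the rank sequence gives block sizes [3].

Assembling the blocks gives the Jordan form J above.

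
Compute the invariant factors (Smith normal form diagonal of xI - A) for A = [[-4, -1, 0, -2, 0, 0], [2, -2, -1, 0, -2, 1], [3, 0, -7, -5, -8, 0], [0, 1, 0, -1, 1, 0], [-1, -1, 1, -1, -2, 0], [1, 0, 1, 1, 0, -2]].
The Jordan structure of A has elementary divisors (x + 4)^3, (x + 2)^3. Arranging the block sizes at each eigenvalue in decreasing order and taking row products gives the invariant factors.

Invariant factors (smallest first, each dividing the next): (x + 2)^3(x + 4)^3.

Check: the last factor (x + 2)^3(x + 4)^3 is the minimal polynomial, and the product (x + 2)^3(x + 4)^3 is the characteristic polynomial.

(x + 2)^3(x + 4)^3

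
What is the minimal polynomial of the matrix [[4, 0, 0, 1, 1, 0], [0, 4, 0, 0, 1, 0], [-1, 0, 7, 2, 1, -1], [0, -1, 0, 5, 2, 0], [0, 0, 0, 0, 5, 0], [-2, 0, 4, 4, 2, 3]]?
m_A(x) = (x - 5)^3(x - 4)^2

The characteristic polynomial factors as (x - 5)^4(x - 4)^2. The minimal polynomial is ∏(x - λ)^{k_λ} where k_λ is the size of the largest Jordan block at λ.

For λ = 4: rank(A - 4I) = 5, and the largest Jordan block has size 2 (the smallest k with rank((A - 4I)^k) = rank((A - 4I)^(k+1))).
For λ = 5: rank(A - 5I) = 4, and the largest Jordan block has size 3 (the smallest k with rank((A - 5I)^k) = rank((A - 5I)^(k+1))).

So m_A(x) = (x - 5)^3(x - 4)^2.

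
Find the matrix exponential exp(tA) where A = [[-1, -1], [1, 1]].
e^{tA} = [[1 - t, -t], [t, t + 1]]

A has Jordan form J = [[0, 1], [0, 0]] with A = PJP^{-1}, so e^{tA} = P e^{tJ} P^{-1}.

For a Jordan block J_k(λ), e^{tJ_k(λ)} = e^{λt} · (I + tN + t^2 N^2/2! + ... + t^{k-1} N^{k-1}/(k-1)!) where N is the nilpotent superdiagonal part.

Assembling the blocks and conjugating back gives the entries of e^{tA} as shown above.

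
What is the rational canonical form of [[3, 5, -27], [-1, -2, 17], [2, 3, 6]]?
The invariant factors of A (the non-unit diagonal entries of the Smith normal form of xI - A over ℚ[x]) are (x - 4)^2(x + 1), each dividing the next. The characteristic polynomial is their product, (x - 4)^2(x + 1).

The rational canonical form is the block-diagonal matrix of companion matrices C(f_i):
R = [[0, 0, -16], [1, 0, -8], [0, 1, 7]].

R = [[0, 0, -16], [1, 0, -8], [0, 1, 7]]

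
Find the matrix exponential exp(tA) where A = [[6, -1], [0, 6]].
A has Jordan form J = [[6, 1], [0, 6]] with A = PJP^{-1}, so e^{tA} = P e^{tJ} P^{-1}.

For a Jordan block J_k(λ), e^{tJ_k(λ)} = e^{λt} · (I + tN + t^2 N^2/2! + ... + t^{k-1} N^{k-1}/(k-1)!) where N is the nilpotent superdiagonal part.

Assembling the blocks and conjugating back gives the entries of e^{tA} as shown above.

e^{tA} = [[e^{6*t}, -t*e^{6*t}], [0, e^{6*t}]]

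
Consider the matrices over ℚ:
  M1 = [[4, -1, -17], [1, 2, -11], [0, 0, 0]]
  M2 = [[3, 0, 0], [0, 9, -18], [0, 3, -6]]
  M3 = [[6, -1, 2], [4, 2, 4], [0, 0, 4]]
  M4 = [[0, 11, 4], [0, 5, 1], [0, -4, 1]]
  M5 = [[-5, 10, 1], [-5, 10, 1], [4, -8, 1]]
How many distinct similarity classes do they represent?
Characteristic polynomials: χ_{M1} = x(x - 3)^2, χ_{M2} = x(x - 3)^2, χ_{M3} = (x - 4)^3, χ_{M4} = x(x - 3)^2, χ_{M5} = x(x - 3)^2.

{M1, M4, M5}: invariant factors x(x - 3)^2.

{M2}: invariant factors x - 3, x(x - 3).

{M3}: invariant factors x - 4, (x - 4)^2.

Matrices are similar if and only if their invariant-factor lists agree; the partition into similarity classes is {M1, M4, M5}, {M2}, {M3}.

3 classes: {M1, M4, M5}, {M2}, {M3}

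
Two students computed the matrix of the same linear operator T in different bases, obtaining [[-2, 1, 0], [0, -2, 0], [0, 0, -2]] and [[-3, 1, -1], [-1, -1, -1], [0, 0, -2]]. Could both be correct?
Yes.

Two matrices over a field are similar if and only if they have the same invariant factors.

Both A and B have characteristic polynomial (x + 2)^3 and minimal polynomial (x + 2)^2. Computing further, both have invariant factors x + 2, (x + 2)^2. Hence A and B are similar.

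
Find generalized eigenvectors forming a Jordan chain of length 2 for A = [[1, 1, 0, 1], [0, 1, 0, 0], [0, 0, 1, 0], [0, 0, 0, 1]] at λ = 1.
We seek v_1 ∈ ker((A - I)^2) \ ker(A - I), then set v_{i+1} = (A - I) v_i.

One such chain is v_1 = [[1, 3, -1, -2]]^T, v_2 = [[1, 0, 0, 0]]^T. Check: (A - I) v_2 = [[0, 0, 0, 0]]^T = 0.

v_1 = [[1, 3, -1, -2]]^T, v_2 = [[1, 0, 0, 0]]^T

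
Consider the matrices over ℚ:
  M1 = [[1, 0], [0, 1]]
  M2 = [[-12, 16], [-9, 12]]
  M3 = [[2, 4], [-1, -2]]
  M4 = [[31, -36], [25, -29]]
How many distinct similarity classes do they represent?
Characteristic polynomials: χ_{M1} = (x - 1)^2, χ_{M2} = x^2, χ_{M3} = x^2, χ_{M4} = (x - 1)^2.

{M1}: invariant factors x - 1, x - 1.

{M2, M3}: invariant factors x^2.

{M4}: invariant factors (x - 1)^2.

Matrices are similar if and only if their invariant-factor lists agree; the partition into similarity classes is {M1}, {M2, M3}, {M4}.

3 classes: {M1}, {M2, M3}, {M4}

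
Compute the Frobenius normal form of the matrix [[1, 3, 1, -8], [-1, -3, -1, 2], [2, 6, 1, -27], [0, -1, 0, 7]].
R = [[0, 0, 0, -6], [1, 0, 0, -17], [0, 1, 0, 3], [0, 0, 1, 6]]

The invariant factors of A (the non-unit diagonal entries of the Smith normal form of xI - A over ℚ[x]) are (x - 6)(x^3 - 3x - 1), each dividing the next. The characteristic polynomial is their product, (x - 6)(x^3 - 3x - 1).

The rational canonical form is the block-diagonal matrix of companion matrices C(f_i):
R = [[0, 0, 0, -6], [1, 0, 0, -17], [0, 1, 0, 3], [0, 0, 1, 6]].

Note the characteristic polynomial does not split into linear factors over ℚ, so A has no Jordan form over ℚ; the rational canonical form exists over any field.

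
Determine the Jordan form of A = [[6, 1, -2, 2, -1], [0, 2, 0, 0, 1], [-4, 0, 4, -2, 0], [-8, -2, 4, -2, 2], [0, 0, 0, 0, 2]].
J = [[2, 1, 0, 0, 0], [0, 2, 1, 0, 0], [0, 0, 2, 0, 0], [0, 0, 0, 2, 0], [0, 0, 0, 0, 4]]

The characteristic polynomial is det(xI - A) = (x - 4)(x - 2)^4, so the eigenvalues are 2 (algebraic multiplicity 4), 4 (algebraic multiplicity 1).

For λ = 2: rank(A - 2I) = 3, rank((A - 2I)^2) = 2, rank((A - 2I)^3) = 1. The eigenspace has dimension 5 - 3 = 2, so there are 2 Jordan blocks; the rank sequence gives block sizes [3, 1].

For λ = 4: algebraic multiplicity 1 gives one 1×1 block.

Assembling the blocks gives the Jordan form J above.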